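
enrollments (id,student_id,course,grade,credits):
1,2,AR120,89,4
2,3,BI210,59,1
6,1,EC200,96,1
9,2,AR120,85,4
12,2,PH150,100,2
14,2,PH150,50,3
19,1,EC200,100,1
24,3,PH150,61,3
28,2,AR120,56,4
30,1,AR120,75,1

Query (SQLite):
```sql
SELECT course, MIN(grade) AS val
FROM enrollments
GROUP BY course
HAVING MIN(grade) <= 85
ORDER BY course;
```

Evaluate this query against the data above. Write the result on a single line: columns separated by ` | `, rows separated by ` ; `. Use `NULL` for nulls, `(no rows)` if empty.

AR120 | 56 ; BI210 | 59 ; PH150 | 50

Partition enrollments by course; compute MIN(grade) within each group.
HAVING: keep groups where MIN(grade) <= 85.
  AR120: ids {1, 9, 28, 30} → MIN(grade)=56
  BI210: ids {2} → MIN(grade)=59
  EC200: ids {6, 19} → MIN(grade)=96
  PH150: ids {12, 14, 24} → MIN(grade)=50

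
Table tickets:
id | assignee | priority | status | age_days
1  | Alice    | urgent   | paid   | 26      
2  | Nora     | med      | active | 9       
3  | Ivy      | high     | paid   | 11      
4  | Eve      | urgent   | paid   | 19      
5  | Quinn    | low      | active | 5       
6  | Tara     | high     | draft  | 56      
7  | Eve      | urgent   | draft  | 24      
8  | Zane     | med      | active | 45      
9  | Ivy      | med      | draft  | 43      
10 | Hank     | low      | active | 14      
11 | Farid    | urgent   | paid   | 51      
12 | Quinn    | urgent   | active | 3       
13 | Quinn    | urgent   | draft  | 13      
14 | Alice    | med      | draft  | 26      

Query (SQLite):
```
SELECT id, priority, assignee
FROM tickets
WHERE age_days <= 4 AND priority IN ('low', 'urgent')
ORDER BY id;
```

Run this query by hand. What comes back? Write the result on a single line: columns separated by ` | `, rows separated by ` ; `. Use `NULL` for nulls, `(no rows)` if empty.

age_days <= 4: ids {12}
priority IN ('low', 'urgent'): ids {1, 4, 5, 7, 10, 11, 12, 13}
Combine with AND.

12 | urgent | Quinn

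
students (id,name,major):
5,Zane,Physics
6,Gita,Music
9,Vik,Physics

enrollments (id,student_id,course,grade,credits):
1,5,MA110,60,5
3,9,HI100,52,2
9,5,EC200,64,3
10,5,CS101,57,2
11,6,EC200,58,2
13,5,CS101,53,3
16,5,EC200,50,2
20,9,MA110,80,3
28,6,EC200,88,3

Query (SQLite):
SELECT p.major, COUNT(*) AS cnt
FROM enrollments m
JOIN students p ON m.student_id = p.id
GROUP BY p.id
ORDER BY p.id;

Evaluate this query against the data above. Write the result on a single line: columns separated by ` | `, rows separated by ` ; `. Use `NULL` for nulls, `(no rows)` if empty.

Physics | 5 ; Music | 2 ; Physics | 2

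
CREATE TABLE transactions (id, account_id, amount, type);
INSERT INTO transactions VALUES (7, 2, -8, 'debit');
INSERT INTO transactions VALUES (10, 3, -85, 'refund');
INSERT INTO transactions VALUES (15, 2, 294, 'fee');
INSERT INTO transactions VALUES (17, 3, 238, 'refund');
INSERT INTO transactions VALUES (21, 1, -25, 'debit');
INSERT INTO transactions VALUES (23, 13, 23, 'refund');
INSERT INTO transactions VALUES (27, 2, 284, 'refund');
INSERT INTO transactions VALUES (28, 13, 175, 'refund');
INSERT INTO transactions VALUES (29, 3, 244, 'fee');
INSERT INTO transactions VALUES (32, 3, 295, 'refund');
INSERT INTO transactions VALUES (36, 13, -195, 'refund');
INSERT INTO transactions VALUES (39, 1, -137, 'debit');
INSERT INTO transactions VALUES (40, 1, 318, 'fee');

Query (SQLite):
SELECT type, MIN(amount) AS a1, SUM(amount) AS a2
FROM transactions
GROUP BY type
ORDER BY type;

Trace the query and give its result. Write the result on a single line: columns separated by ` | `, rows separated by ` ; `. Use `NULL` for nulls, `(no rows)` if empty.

debit | -137 | -170 ; fee | 244 | 856 ; refund | -195 | 735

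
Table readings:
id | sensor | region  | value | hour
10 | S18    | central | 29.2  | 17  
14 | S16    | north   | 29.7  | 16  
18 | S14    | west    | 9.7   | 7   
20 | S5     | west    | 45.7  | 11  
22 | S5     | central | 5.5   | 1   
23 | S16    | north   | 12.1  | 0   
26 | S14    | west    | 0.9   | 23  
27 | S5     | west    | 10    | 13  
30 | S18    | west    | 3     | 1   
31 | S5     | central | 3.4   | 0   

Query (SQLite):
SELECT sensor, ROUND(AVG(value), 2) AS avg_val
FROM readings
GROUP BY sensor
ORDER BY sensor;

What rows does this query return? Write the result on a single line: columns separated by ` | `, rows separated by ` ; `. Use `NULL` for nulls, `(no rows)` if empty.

Partition readings by sensor; compute ROUND(AVG(value), 2) within each group.
  S14: ids {18, 26} → ROUND(AVG(value), 2)=5.3
  S16: ids {14, 23} → ROUND(AVG(value), 2)=20.9
  S18: ids {10, 30} → ROUND(AVG(value), 2)=16.1
  S5: ids {20, 22, 27, 31} → ROUND(AVG(value), 2)=16.15

S14 | 5.3 ; S16 | 20.9 ; S18 | 16.1 ; S5 | 16.15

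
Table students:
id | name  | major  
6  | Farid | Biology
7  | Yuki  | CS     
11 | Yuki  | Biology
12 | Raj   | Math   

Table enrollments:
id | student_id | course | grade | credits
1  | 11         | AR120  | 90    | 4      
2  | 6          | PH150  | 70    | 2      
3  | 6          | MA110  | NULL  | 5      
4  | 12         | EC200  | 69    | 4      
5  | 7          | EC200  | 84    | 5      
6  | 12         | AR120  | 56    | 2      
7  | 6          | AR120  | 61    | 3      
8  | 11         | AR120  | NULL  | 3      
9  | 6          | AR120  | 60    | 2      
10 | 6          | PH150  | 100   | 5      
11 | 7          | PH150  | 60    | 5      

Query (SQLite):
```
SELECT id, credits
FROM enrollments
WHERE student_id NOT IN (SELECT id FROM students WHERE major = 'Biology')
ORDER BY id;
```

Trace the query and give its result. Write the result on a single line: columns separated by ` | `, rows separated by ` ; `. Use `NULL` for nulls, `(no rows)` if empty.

4 | 4 ; 5 | 5 ; 6 | 2 ; 11 | 5

Inner query: students.id where major = 'Biology'.
Outer: keep enrollments rows whose student_id is not in that set.
Inner query → {6, 11}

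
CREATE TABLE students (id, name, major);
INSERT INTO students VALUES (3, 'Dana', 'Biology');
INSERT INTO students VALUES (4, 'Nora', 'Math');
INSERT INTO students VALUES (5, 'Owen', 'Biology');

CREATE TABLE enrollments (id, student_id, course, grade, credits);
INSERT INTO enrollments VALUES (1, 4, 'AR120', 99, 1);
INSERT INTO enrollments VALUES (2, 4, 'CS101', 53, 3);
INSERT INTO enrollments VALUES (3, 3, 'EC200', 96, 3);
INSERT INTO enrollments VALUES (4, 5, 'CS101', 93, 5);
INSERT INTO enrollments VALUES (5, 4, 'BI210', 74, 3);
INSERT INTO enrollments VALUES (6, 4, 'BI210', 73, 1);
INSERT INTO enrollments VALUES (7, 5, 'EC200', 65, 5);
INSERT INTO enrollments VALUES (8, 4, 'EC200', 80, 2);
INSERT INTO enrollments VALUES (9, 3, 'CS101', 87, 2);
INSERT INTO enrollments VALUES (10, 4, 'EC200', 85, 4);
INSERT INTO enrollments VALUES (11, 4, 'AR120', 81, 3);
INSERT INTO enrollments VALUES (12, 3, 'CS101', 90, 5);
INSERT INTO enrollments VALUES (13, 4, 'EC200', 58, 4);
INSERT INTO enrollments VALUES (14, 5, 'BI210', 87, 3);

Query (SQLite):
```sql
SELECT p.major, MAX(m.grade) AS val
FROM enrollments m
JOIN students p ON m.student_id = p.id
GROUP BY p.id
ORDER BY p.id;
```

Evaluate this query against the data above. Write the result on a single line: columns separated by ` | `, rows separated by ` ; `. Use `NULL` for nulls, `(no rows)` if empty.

Join each enrollments row to its students via student_id.
Group joined rows by students.id; compute MAX(m.grade) per group.
  3: ids {3, 9, 12} → MAX(m.grade)=96
  4: ids {1, 2, 5, 6, 8, 10, 11, 13} → MAX(m.grade)=99
  5: ids {4, 7, 14} → MAX(m.grade)=93

Biology | 96 ; Math | 99 ; Biology | 93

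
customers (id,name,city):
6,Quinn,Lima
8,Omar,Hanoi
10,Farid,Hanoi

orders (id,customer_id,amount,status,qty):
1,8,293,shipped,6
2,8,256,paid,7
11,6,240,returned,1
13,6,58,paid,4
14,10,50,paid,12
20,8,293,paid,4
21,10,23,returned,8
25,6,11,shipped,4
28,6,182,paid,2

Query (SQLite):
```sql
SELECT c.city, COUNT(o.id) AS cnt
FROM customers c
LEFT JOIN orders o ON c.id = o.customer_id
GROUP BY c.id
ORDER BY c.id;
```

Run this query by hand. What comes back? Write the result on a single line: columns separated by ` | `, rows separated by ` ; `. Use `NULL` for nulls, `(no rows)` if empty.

Lima | 4 ; Hanoi | 3 ; Hanoi | 2

LEFT JOIN keeps every customers row; unmatched ones get NULL for orders columns.
Group by customers.id and compute COUNT(o.id). COUNT(col) of an all-NULL group is 0.
  6: ids {11, 13, 25, 28} → COUNT(o.id)=4
  8: ids {1, 2, 20} → COUNT(o.id)=3
  10: ids {14, 21} → COUNT(o.id)=2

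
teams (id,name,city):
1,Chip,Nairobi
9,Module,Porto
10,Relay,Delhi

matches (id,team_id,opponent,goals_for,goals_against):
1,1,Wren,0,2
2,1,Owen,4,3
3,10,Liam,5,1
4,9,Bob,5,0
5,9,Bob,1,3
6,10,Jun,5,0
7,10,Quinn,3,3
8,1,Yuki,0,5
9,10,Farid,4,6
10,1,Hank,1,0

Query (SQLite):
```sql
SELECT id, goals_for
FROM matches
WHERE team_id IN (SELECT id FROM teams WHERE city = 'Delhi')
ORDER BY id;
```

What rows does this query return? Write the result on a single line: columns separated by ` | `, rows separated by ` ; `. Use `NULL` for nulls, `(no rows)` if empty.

3 | 5 ; 6 | 5 ; 7 | 3 ; 9 | 4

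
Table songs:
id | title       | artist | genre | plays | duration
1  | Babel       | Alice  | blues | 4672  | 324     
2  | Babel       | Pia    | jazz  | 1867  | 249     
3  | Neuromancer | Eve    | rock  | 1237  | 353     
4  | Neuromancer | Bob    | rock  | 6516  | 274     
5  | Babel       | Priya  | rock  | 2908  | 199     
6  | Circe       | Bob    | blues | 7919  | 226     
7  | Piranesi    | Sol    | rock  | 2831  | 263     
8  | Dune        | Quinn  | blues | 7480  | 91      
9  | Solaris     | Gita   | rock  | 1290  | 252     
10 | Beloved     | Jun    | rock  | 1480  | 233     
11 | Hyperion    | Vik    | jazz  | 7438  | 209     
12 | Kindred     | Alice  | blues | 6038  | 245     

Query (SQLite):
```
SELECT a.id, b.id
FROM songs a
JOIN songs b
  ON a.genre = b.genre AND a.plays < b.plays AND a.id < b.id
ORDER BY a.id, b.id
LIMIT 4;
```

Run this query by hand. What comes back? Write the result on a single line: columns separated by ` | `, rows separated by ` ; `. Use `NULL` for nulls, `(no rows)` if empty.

1 | 6 ; 1 | 8 ; 1 | 12 ; 2 | 11

Pairs (a,b) with same genre, a.plays < b.plays, a.id < b.id.
genre groups: blues:{1,6,8,12} jazz:{2,11} rock:{3,4,5,7,9,10}
Ordered by (a.id, b.id); first 4.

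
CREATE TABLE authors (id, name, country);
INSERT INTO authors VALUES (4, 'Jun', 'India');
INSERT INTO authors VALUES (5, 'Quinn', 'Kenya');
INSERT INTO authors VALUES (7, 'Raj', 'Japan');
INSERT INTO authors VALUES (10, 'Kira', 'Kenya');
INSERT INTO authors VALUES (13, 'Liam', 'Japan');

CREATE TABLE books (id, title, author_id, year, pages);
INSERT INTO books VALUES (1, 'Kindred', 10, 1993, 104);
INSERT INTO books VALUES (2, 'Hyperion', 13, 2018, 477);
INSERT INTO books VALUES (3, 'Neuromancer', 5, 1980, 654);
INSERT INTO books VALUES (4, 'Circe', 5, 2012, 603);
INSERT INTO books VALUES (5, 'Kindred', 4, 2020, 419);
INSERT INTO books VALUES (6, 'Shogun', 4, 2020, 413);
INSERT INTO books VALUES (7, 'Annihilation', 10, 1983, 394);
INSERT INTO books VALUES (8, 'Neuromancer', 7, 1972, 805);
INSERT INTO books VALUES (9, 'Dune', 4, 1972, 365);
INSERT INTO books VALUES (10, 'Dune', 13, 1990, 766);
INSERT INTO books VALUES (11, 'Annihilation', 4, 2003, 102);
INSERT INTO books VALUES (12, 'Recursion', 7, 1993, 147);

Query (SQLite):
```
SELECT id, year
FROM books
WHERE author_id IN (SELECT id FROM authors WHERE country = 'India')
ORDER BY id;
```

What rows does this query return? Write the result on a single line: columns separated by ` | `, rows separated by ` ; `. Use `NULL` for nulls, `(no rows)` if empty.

5 | 2020 ; 6 | 2020 ; 9 | 1972 ; 11 | 2003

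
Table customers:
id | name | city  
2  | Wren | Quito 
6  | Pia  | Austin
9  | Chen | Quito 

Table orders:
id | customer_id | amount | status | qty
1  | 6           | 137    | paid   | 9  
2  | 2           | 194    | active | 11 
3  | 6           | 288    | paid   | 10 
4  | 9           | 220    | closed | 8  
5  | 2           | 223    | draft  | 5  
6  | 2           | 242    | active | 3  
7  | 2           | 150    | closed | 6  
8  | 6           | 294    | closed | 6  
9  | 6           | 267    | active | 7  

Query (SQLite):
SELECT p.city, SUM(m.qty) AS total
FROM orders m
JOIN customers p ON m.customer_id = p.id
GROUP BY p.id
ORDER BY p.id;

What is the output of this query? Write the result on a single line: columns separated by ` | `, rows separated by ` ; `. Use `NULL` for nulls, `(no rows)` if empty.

Quito | 25 ; Austin | 32 ; Quito | 8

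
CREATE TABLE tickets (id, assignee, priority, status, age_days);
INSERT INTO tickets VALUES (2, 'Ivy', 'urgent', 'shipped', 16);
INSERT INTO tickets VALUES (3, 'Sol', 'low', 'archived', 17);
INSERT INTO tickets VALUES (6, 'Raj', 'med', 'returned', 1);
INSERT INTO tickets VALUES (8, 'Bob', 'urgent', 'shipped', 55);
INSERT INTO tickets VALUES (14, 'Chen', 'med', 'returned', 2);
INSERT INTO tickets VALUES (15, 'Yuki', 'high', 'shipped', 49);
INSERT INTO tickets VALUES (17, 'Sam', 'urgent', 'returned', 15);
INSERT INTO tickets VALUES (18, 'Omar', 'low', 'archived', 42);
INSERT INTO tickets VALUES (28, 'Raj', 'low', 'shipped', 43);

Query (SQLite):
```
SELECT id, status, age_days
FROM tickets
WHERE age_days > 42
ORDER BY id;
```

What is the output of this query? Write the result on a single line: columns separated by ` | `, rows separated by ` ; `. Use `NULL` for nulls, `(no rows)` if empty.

8 | shipped | 55 ; 15 | shipped | 49 ; 28 | shipped | 43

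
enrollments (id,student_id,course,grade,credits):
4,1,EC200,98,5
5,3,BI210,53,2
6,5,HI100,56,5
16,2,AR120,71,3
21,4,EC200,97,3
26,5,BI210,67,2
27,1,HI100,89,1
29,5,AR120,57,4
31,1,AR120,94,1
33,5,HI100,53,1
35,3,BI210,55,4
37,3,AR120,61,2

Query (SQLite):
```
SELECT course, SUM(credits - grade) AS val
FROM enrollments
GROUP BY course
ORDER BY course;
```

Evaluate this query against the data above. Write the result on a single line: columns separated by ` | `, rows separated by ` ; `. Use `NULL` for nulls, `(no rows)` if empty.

For each row compute credits - grade.
Group by course; take SUM of the expression per group.
  AR120: ids {16, 29, 31, 37} → SUM(credits - grade)=-273
  BI210: ids {5, 26, 35} → SUM(credits - grade)=-167
  EC200: ids {4, 21} → SUM(credits - grade)=-187
  HI100: ids {6, 27, 33} → SUM(credits - grade)=-191

AR120 | -273 ; BI210 | -167 ; EC200 | -187 ; HI100 | -191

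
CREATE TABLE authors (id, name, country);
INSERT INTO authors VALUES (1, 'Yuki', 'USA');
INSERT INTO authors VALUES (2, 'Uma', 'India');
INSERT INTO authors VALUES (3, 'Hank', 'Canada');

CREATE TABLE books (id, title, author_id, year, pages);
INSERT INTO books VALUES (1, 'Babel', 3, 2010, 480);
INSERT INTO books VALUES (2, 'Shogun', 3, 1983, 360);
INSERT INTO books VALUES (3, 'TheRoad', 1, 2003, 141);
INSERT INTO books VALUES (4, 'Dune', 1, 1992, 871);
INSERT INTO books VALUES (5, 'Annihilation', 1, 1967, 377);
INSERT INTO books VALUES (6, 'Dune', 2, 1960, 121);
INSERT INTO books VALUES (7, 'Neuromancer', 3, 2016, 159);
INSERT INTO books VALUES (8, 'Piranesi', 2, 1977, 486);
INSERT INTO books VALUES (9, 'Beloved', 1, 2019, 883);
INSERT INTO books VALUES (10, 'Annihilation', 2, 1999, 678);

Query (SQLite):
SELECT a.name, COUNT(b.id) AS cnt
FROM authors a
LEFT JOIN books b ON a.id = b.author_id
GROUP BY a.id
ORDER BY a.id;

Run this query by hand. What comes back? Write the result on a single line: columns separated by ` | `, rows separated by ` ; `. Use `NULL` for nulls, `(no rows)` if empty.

Yuki | 4 ; Uma | 3 ; Hank | 3

LEFT JOIN keeps every authors row; unmatched ones get NULL for books columns.
Group by authors.id and compute COUNT(b.id). COUNT(col) of an all-NULL group is 0.
  1: ids {3, 4, 5, 9} → COUNT(b.id)=4
  2: ids {6, 8, 10} → COUNT(b.id)=3
  3: ids {1, 2, 7} → COUNT(b.id)=3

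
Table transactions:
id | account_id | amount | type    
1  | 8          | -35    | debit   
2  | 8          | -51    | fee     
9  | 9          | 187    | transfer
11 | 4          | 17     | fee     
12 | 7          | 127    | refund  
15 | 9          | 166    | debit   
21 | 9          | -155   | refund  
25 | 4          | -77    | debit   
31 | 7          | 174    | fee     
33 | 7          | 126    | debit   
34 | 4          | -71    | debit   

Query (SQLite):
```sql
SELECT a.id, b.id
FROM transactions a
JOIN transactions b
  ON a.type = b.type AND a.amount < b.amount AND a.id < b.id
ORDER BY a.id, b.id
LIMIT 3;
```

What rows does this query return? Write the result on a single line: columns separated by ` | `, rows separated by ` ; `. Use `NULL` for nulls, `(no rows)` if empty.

Pairs (a,b) with same type, a.amount < b.amount, a.id < b.id.
type groups: debit:{1,15,25,33,34} fee:{2,11,31} refund:{12,21} transfer:{9}
Ordered by (a.id, b.id); first 3.

1 | 15 ; 1 | 33 ; 2 | 11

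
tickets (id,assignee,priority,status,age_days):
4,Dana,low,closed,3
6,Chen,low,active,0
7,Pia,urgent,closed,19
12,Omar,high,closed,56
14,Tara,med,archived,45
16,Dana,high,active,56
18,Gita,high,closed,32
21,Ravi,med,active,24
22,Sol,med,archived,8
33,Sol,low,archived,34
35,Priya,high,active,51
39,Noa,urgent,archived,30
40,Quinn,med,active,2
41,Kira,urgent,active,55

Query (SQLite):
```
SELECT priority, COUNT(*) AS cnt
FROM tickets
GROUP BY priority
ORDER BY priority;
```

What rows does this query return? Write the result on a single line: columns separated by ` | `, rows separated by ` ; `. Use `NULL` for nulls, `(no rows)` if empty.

Partition tickets by priority; compute COUNT(*) within each group.
  high: ids {12, 16, 18, 35} → COUNT(*)=4
  low: ids {4, 6, 33} → COUNT(*)=3
  med: ids {14, 21, 22, 40} → COUNT(*)=4
  urgent: ids {7, 39, 41} → COUNT(*)=3

high | 4 ; low | 3 ; med | 4 ; urgent | 3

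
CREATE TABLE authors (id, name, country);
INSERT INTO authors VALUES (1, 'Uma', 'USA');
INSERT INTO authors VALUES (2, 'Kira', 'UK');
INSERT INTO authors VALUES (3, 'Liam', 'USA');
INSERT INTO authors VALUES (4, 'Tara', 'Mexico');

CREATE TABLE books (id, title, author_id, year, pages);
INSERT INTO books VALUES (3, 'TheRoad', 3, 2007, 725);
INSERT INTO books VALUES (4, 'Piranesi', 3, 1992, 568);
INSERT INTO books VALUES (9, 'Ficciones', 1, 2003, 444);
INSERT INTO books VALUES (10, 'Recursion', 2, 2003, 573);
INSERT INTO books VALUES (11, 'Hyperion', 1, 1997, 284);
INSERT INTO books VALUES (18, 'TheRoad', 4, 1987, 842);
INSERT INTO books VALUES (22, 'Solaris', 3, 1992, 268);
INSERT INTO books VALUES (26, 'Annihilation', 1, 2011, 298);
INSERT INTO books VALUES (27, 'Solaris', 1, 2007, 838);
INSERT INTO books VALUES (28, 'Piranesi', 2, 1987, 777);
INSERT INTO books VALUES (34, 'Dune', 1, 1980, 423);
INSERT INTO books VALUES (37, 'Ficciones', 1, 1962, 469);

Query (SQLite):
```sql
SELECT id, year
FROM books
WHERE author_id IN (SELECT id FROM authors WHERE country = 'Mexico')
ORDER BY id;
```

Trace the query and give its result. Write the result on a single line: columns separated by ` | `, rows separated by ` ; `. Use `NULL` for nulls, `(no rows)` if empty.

18 | 1987

Inner query: authors.id where country = 'Mexico'.
Outer: keep books rows whose author_id is in that set.
Inner query → {4}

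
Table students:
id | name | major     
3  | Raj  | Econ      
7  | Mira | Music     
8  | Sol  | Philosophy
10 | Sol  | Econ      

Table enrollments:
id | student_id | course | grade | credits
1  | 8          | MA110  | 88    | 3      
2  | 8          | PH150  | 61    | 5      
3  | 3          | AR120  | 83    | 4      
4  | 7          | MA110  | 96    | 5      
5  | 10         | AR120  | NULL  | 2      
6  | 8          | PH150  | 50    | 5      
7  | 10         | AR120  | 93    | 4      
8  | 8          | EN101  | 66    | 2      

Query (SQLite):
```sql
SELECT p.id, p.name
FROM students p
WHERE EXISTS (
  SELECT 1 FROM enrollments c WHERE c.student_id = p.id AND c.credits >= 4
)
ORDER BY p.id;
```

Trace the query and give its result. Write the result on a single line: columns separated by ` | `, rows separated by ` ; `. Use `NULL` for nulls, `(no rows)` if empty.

For each students row, check whether any enrollments with matching student_id has credits >= 4.
Keep rows where that is true.

3 | Raj ; 7 | Mira ; 8 | Sol ; 10 | Sol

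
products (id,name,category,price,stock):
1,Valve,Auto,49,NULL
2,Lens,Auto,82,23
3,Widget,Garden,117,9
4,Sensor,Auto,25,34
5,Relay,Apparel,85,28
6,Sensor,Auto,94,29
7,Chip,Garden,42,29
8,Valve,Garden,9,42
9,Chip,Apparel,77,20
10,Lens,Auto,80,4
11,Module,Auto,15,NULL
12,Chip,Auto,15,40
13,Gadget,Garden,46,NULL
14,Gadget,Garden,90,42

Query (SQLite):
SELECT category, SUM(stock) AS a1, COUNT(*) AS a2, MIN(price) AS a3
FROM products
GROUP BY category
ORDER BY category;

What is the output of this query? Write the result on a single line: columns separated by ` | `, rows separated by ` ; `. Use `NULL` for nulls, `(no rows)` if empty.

Group products by category.
Per group compute: SUM(stock), COUNT(*), MIN(price).
  Apparel: ids {5, 9} → SUM(stock)=48, COUNT(*)=2, MIN(price)=77
  Auto: ids {1, 2, 4, 6, 10, 11, 12} → SUM(stock)=130, COUNT(*)=7, MIN(price)=15
  Garden: ids {3, 7, 8, 13, 14} → SUM(stock)=122, COUNT(*)=5, MIN(price)=9

Apparel | 48 | 2 | 77 ; Auto | 130 | 7 | 15 ; Garden | 122 | 5 | 9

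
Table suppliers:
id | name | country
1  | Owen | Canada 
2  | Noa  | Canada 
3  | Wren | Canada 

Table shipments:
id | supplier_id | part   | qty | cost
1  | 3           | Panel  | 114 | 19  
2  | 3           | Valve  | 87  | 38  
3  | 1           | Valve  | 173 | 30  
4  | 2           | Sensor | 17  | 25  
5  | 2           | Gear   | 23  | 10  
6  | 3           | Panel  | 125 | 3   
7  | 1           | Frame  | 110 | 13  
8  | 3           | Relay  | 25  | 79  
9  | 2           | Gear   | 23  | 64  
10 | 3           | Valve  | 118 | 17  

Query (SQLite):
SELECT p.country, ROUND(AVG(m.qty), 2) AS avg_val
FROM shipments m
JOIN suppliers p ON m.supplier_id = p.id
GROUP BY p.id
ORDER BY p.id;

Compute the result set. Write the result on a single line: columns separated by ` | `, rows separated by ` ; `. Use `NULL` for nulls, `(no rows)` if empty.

Canada | 141.5 ; Canada | 21 ; Canada | 93.8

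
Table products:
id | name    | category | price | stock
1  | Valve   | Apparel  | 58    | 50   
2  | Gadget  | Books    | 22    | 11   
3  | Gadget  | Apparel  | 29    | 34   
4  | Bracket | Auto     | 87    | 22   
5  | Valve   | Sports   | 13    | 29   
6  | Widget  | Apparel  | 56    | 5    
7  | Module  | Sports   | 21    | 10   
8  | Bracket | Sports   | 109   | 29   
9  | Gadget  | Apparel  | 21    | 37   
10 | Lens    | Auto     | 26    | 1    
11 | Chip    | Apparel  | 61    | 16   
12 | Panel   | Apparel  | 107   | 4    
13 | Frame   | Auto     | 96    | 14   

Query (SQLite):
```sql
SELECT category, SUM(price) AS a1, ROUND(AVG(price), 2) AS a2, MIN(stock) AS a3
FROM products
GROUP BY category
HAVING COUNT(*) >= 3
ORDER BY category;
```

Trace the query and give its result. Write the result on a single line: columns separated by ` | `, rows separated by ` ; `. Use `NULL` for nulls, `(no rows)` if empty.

Apparel | 332 | 55.33 | 4 ; Auto | 209 | 69.67 | 1 ; Sports | 143 | 47.67 | 10

Group products by category.
Per group compute: SUM(price), ROUND(AVG(price), 2), MIN(stock).
HAVING: drop groups with fewer than 3 rows.
  Apparel: ids {1, 3, 6, 9, 11, 12} → SUM(price)=332, ROUND(AVG(price), 2)=55.33, MIN(stock)=4
  Auto: ids {4, 10, 13} → SUM(price)=209, ROUND(AVG(price), 2)=69.67, MIN(stock)=1
  Books: ids {2} → SUM(price)=22, ROUND(AVG(price), 2)=22, MIN(stock)=11
  Sports: ids {5, 7, 8} → SUM(price)=143, ROUND(AVG(price), 2)=47.67, MIN(stock)=10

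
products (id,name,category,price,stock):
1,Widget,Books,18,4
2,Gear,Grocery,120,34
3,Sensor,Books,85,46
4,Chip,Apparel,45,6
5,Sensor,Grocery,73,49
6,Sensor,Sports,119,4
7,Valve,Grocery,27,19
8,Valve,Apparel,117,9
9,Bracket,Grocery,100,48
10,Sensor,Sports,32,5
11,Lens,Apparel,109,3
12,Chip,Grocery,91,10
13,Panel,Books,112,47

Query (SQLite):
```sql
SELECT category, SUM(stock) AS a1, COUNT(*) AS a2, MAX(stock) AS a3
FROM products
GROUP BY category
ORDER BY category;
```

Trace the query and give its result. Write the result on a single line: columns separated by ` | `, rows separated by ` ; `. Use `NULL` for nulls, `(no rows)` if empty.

Group products by category.
Per group compute: SUM(stock), COUNT(*), MAX(stock).
  Apparel: ids {4, 8, 11} → SUM(stock)=18, COUNT(*)=3, MAX(stock)=9
  Books: ids {1, 3, 13} → SUM(stock)=97, COUNT(*)=3, MAX(stock)=47
  Grocery: ids {2, 5, 7, 9, 12} → SUM(stock)=160, COUNT(*)=5, MAX(stock)=49
  Sports: ids {6, 10} → SUM(stock)=9, COUNT(*)=2, MAX(stock)=5

Apparel | 18 | 3 | 9 ; Books | 97 | 3 | 47 ; Grocery | 160 | 5 | 49 ; Sports | 9 | 2 | 5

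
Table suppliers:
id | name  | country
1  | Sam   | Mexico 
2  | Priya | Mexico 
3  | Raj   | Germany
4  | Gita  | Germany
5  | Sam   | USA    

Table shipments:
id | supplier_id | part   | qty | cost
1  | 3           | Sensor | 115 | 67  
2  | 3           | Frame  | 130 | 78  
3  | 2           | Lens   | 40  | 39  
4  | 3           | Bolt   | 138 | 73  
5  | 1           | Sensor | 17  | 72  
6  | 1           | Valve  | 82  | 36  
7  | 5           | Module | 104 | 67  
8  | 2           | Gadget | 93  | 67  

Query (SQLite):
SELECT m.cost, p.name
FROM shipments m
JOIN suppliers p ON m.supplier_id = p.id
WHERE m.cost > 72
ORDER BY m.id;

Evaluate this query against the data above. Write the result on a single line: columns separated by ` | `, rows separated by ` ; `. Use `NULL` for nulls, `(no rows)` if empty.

78 | Raj ; 73 | Raj

Each shipments row matches the suppliers row where supplier_id = suppliers.id.
Then keep rows with m.cost > 72.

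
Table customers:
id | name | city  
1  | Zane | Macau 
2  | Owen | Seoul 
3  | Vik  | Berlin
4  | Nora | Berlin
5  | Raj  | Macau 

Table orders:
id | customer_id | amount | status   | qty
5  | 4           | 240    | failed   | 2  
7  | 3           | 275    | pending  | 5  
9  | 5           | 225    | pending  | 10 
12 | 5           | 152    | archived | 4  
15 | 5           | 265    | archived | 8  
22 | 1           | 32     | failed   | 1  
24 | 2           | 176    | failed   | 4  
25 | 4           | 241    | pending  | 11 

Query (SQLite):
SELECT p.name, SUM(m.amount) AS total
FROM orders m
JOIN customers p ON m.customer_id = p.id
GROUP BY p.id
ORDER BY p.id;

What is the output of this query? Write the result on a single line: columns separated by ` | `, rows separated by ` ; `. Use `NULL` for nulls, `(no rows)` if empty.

Zane | 32 ; Owen | 176 ; Vik | 275 ; Nora | 481 ; Raj | 642

Join each orders row to its customers via customer_id.
Group joined rows by customers.id; compute SUM(m.amount) per group.
  1: ids {22} → SUM(m.amount)=32
  2: ids {24} → SUM(m.amount)=176
  3: ids {7} → SUM(m.amount)=275
  4: ids {5, 25} → SUM(m.amount)=481
  5: ids {9, 12, 15} → SUM(m.amount)=642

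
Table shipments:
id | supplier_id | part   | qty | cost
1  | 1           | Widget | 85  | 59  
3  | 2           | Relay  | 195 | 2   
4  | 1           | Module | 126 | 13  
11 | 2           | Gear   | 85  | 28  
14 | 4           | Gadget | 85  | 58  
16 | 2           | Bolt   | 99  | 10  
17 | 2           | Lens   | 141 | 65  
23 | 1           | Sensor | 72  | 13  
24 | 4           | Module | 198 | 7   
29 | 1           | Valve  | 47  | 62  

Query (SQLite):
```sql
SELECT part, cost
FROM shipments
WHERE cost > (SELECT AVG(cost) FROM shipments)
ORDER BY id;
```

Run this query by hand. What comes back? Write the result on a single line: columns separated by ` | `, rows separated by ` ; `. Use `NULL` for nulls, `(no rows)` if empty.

Scalar subquery: AVG(cost) over all shipments rows = 31.7.
Keep rows where cost > that value.

Widget | 59 ; Gadget | 58 ; Lens | 65 ; Valve | 62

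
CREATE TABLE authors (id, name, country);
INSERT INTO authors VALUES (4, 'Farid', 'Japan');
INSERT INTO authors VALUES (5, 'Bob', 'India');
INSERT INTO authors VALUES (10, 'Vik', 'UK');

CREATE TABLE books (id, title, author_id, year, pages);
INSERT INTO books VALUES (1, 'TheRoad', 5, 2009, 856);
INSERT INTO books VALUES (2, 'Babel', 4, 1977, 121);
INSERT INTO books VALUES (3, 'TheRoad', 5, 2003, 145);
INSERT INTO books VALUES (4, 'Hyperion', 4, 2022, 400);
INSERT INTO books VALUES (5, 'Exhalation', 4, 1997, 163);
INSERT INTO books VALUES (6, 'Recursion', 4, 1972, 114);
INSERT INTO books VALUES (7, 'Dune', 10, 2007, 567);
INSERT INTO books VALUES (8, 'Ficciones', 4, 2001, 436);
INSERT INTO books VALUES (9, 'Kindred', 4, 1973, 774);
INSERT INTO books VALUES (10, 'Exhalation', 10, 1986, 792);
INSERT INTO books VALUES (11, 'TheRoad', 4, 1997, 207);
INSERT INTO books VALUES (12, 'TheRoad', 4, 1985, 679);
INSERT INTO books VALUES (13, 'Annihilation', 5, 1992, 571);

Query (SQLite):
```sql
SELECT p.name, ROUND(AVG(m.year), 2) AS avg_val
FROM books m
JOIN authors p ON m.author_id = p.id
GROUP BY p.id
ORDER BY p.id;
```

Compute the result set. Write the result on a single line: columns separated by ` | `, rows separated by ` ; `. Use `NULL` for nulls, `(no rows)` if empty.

Join each books row to its authors via author_id.
Group joined rows by authors.id; compute ROUND(AVG(m.year), 2) per group.
  4: ids {2, 4, 5, 6, 8, 9, 11, 12} → ROUND(AVG(m.year), 2)=1990.5
  5: ids {1, 3, 13} → ROUND(AVG(m.year), 2)=2001.33
  10: ids {7, 10} → ROUND(AVG(m.year), 2)=1996.5

Farid | 1990.5 ; Bob | 2001.33 ; Vik | 1996.5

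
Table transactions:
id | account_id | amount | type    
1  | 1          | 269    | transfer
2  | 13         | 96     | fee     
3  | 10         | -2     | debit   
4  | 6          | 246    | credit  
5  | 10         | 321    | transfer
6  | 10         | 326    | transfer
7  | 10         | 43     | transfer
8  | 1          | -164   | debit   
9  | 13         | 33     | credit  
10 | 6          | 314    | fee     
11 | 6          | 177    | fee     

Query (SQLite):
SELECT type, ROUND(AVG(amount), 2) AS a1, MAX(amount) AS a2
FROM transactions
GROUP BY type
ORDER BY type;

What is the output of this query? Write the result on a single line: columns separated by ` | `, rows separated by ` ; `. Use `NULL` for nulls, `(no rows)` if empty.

Group transactions by type.
Per group compute: ROUND(AVG(amount), 2), MAX(amount).
  credit: ids {4, 9} → ROUND(AVG(amount), 2)=139.5, MAX(amount)=246
  debit: ids {3, 8} → ROUND(AVG(amount), 2)=-83, MAX(amount)=-2
  fee: ids {2, 10, 11} → ROUND(AVG(amount), 2)=195.67, MAX(amount)=314
  transfer: ids {1, 5, 6, 7} → ROUND(AVG(amount), 2)=239.75, MAX(amount)=326

credit | 139.5 | 246 ; debit | -83 | -2 ; fee | 195.67 | 314 ; transfer | 239.75 | 326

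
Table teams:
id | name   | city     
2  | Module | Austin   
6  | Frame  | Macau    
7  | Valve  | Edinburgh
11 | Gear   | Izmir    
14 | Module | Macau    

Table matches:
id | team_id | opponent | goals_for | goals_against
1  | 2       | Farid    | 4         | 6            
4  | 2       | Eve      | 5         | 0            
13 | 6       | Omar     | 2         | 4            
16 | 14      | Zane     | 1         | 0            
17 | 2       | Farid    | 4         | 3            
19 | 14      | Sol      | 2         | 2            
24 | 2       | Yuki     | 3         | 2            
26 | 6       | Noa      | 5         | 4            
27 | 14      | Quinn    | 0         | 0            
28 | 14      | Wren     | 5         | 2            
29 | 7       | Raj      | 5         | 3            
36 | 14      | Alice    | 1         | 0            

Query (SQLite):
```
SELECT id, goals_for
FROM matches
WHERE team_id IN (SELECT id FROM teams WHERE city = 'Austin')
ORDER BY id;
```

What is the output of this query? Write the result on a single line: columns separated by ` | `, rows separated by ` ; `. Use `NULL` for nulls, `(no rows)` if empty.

1 | 4 ; 4 | 5 ; 17 | 4 ; 24 | 3

Inner query: teams.id where city = 'Austin'.
Outer: keep matches rows whose team_id is in that set.
Inner query → {2}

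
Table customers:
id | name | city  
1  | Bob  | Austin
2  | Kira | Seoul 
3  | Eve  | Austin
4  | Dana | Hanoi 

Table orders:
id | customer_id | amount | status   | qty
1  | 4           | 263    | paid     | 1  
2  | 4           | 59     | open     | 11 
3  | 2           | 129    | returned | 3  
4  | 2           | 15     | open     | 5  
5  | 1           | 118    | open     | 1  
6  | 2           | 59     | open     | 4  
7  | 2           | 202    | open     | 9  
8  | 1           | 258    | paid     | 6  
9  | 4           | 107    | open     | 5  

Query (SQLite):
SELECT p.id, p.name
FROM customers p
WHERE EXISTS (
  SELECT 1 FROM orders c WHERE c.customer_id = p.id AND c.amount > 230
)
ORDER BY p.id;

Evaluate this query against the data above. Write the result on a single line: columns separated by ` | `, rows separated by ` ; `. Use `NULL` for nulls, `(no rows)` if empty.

1 | Bob ; 4 | Dana

For each customers row, check whether any orders with matching customer_id has amount > 230.
Keep rows where that is true.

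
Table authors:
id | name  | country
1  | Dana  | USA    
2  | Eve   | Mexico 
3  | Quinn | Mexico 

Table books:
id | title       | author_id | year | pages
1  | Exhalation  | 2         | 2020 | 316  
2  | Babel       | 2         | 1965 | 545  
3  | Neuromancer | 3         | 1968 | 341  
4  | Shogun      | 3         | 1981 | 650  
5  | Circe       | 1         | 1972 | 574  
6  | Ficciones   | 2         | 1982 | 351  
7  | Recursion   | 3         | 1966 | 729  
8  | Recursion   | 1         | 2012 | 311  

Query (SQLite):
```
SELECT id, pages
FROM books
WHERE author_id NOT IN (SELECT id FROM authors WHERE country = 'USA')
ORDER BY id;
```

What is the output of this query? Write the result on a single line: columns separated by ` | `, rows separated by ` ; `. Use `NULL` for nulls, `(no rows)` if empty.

1 | 316 ; 2 | 545 ; 3 | 341 ; 4 | 650 ; 6 | 351 ; 7 | 729

Inner query: authors.id where country = 'USA'.
Outer: keep books rows whose author_id is not in that set.
Inner query → {1}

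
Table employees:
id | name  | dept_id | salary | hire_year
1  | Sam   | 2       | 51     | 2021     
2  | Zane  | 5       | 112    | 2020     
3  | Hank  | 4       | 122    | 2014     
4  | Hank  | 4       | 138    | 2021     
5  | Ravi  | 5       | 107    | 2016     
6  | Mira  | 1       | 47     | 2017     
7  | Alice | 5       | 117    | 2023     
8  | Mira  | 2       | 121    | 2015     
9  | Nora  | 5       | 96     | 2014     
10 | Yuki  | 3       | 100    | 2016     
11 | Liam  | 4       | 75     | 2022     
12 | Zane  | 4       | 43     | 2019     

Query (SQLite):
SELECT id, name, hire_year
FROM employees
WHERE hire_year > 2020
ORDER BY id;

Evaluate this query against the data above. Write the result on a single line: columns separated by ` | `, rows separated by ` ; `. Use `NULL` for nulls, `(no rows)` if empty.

1 | Sam | 2021 ; 4 | Hank | 2021 ; 7 | Alice | 2023 ; 11 | Liam | 2022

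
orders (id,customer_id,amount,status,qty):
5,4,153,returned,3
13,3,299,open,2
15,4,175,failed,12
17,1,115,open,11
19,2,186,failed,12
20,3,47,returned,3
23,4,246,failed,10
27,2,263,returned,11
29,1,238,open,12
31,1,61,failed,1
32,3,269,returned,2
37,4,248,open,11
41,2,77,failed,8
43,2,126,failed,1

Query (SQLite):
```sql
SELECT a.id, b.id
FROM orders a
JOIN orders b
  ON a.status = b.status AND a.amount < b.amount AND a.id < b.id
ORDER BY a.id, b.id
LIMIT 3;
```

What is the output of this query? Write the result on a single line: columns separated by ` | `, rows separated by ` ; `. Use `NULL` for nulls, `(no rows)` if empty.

Pairs (a,b) with same status, a.amount < b.amount, a.id < b.id.
status groups: failed:{15,19,23,31,41,43} open:{13,17,29,37} returned:{5,20,27,32}
Ordered by (a.id, b.id); first 3.

5 | 27 ; 5 | 32 ; 15 | 19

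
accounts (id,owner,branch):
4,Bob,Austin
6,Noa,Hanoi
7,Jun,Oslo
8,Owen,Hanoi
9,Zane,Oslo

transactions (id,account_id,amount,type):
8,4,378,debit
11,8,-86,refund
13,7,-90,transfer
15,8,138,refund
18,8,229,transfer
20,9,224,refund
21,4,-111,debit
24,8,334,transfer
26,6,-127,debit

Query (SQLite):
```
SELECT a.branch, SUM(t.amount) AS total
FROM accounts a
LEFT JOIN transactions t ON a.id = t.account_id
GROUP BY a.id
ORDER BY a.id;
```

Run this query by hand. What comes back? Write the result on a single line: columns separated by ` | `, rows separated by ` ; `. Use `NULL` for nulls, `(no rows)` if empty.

LEFT JOIN keeps every accounts row; unmatched ones get NULL for transactions columns.
Group by accounts.id and compute SUM(t.amount). SUM over an all-NULL group is NULL.
  4: ids {8, 21} → SUM(t.amount)=267
  6: ids {26} → SUM(t.amount)=-127
  7: ids {13} → SUM(t.amount)=-90
  8: ids {11, 15, 18, 24} → SUM(t.amount)=615
  9: ids {20} → SUM(t.amount)=224

Austin | 267 ; Hanoi | -127 ; Oslo | -90 ; Hanoi | 615 ; Oslo | 224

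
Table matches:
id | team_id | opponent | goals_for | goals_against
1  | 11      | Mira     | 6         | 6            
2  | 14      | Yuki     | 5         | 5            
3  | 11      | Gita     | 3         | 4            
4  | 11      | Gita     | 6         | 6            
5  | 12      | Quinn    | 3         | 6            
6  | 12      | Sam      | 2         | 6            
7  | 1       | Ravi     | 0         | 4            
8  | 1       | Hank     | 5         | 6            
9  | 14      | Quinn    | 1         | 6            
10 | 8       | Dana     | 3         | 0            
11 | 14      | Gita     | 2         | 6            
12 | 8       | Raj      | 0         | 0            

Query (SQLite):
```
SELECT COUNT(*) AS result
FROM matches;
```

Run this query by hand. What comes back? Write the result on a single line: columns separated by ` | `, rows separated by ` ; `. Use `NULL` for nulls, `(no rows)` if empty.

12

All goals_for values: [6, 5, 3, 6, 3, 2, 0, 5, 1, 3, 2, 0].
COUNT(*) counts rows → 12.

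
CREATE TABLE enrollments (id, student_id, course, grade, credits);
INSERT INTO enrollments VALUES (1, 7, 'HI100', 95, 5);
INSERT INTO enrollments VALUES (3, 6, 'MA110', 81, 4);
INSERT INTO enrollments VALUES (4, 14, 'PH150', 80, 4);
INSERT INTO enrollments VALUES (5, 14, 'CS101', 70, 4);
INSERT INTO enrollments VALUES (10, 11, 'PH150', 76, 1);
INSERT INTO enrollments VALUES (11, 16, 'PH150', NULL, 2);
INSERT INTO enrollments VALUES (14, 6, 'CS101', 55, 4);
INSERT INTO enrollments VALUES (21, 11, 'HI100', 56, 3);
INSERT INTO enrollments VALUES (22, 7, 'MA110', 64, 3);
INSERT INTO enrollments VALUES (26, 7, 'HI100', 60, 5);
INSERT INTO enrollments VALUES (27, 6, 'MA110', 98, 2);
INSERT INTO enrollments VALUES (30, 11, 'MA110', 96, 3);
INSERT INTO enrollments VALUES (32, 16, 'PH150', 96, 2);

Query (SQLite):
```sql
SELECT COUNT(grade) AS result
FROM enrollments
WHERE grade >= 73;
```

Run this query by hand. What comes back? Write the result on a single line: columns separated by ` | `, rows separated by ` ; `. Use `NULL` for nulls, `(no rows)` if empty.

7

Rows where grade >= 73 → grade values: [95, 81, 80, 76, 98, 96, 96].
COUNT(grade) counts non-NULL values → 7.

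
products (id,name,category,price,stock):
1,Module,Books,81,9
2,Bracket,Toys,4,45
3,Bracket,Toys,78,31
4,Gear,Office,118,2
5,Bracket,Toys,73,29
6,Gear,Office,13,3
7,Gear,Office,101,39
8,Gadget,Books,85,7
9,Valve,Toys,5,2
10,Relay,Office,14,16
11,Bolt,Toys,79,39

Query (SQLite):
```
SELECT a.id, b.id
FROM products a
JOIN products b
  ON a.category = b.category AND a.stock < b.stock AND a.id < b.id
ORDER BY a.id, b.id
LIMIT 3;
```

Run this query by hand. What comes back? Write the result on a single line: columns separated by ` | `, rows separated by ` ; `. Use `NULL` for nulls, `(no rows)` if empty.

3 | 11 ; 4 | 6 ; 4 | 7

Pairs (a,b) with same category, a.stock < b.stock, a.id < b.id.
category groups: Books:{1,8} Office:{4,6,7,10} Toys:{2,3,5,9,11}
Ordered by (a.id, b.id); first 3.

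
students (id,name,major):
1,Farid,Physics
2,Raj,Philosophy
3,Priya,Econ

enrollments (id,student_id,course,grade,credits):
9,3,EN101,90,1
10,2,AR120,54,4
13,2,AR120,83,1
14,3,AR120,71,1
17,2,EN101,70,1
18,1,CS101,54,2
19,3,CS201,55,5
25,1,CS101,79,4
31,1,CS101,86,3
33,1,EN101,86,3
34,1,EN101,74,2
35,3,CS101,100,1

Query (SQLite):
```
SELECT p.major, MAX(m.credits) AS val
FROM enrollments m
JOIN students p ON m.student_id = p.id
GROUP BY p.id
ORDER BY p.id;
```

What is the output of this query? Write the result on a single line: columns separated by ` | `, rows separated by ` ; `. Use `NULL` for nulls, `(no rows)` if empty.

Physics | 4 ; Philosophy | 4 ; Econ | 5

Join each enrollments row to its students via student_id.
Group joined rows by students.id; compute MAX(m.credits) per group.
  1: ids {18, 25, 31, 33, 34} → MAX(m.credits)=4
  2: ids {10, 13, 17} → MAX(m.credits)=4
  3: ids {9, 14, 19, 35} → MAX(m.credits)=5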